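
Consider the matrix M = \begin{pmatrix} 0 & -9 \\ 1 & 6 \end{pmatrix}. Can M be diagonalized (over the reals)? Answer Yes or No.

Characteristic polynomial: p(μ) = μ^2 - 6μ + 9 = (μ - 3)^2.
μ = 3 has algebraic multiplicity 2; rank(M − 3I) = 1, so geometric multiplicity = 1.
Geometric multiplicity < algebraic multiplicity, so M is not diagonalizable.

No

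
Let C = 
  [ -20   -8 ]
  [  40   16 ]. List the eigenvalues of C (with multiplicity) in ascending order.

Characteristic polynomial: p(λ) = λ^2 + 4λ = λ(λ + 4).
Roots (with multiplicity): -4, 0.

-4, 0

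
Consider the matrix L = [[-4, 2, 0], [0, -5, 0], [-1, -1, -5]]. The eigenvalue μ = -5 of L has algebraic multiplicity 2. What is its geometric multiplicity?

1

L + 5I = [[1, 2, 0], [0, 0, 0], [-1, -1, 0]].
This matrix has rank 2, so its null space has dimension 3 − 2 = 1.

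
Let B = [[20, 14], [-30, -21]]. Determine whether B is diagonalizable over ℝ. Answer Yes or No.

Characteristic polynomial: p(t) = t^2 + t = t(t + 1).
All 2 eigenvalues are distinct, so B is diagonalizable.

Yes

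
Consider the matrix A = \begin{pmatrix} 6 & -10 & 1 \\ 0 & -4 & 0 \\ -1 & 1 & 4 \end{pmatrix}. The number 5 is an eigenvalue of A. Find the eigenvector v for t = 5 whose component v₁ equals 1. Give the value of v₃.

A − 5I = [[1, -10, 1], [0, -9, 0], [-1, 1, -1]].
Solving (A − 5I)v = 0 gives the eigenspace spanned by (1, 0, -1).
With v₁ = 1, v = (1, 0, -1), so v₃ = -1.

-1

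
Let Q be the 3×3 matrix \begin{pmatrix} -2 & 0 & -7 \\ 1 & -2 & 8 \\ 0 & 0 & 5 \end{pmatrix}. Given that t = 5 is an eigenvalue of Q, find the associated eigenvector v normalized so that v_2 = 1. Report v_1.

-1

Q − 5I = [[-7, 0, -7], [1, -7, 8], [0, 0, 0]].
Solving (Q − 5I)v = 0 gives the eigenspace spanned by (-1, 1, 1).
With v_2 = 1, v = (-1, 1, 1), so v_1 = -1.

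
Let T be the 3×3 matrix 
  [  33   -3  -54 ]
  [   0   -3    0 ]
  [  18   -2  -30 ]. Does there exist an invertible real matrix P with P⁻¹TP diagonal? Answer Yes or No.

Characteristic polynomial: p(μ) = μ^3 - 27μ - 54 = (μ - 6)(μ + 3)^2.
μ = -3 has algebraic multiplicity 2; rank(T + 3I) = 2, so geometric multiplicity = 1.
Geometric multiplicity < algebraic multiplicity, so T is not diagonalizable.

No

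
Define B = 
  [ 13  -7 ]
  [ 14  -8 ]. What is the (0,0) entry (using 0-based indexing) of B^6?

93311

Characteristic polynomial: r^2 - 5r - 6 = (r - 6)(r + 1), so the eigenvalues are -1, 6.
r=-1: eigenvector (1, 2).
r=6: eigenvector (-1, -1).
P = [[1, -1], [2, -1]], D = diag(-1, 6), P⁻¹ = [[-1, 1], [-2, 1]].
B⁶ = P·diag(1, 46656)·P⁻¹ = [[93311, -46655], [93310, -46654]].
The requested entry is 93311.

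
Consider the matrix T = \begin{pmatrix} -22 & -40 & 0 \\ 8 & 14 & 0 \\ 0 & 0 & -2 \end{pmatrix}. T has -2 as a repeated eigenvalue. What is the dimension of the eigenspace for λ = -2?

2

T + 2I = [[-20, -40, 0], [8, 16, 0], [0, 0, 0]].
This matrix has rank 1, so its null space has dimension 3 − 1 = 2.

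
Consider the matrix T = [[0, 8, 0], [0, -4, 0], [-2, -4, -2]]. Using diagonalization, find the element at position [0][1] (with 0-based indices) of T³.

Characteristic polynomial: λ^3 + 6λ^2 + 8λ = λ(λ + 2)(λ + 4), so the eigenvalues are -4, -2, 0.
λ=0: eigenvector (1, 0, -1).
λ=-4: eigenvector (-2, 1, 0).
λ=-2: eigenvector (0, 0, 1).
P = [[1, -2, 0], [0, 1, 0], [-1, 0, 1]], D = diag(0, -4, -2), P⁻¹ = [[1, 2, 0], [0, 1, 0], [1, 2, 1]].
T³ = P·diag(0, -64, -8)·P⁻¹ = [[0, 128, 0], [0, -64, 0], [-8, -16, -8]].
The requested entry is 128.

128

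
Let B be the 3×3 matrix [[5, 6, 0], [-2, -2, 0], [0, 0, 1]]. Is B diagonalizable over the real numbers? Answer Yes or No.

Characteristic polynomial: p(λ) = λ^3 - 4λ^2 + 5λ - 2 = (λ - 2)(λ - 1)^2.
λ = 1 has algebraic multiplicity 2; rank(B − 1I) = 1, so geometric multiplicity = 2.
Every eigenvalue has geometric = algebraic multiplicity, so B is diagonalizable.

Yes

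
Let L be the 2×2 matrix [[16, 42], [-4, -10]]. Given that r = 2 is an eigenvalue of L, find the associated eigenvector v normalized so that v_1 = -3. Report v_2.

L − 2I = [[14, 42], [-4, -12]].
Solving (L − 2I)v = 0 gives the eigenspace spanned by (-3, 1).
With v_1 = -3, v = (-3, 1), so v_2 = 1.

1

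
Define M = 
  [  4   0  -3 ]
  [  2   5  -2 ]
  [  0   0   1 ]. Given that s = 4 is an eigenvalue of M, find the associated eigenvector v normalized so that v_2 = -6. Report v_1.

M − 4I = [[0, 0, -3], [2, 1, -2], [0, 0, -3]].
Solving (M − 4I)v = 0 gives the eigenspace spanned by (3, -6, 0).
With v_2 = -6, v = (3, -6, 0), so v_1 = 3.

3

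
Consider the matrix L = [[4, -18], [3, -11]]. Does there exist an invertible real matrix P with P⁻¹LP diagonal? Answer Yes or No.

Yes

Characteristic polynomial: p(s) = s^2 + 7s + 10 = (s + 2)(s + 5).
All 2 eigenvalues are distinct, so L is diagonalizable.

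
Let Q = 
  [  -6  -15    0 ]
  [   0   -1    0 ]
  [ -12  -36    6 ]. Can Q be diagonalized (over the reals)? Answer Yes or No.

Yes

Characteristic polynomial: p(λ) = λ^3 + λ^2 - 36λ - 36 = (λ - 6)(λ + 1)(λ + 6).
All 3 eigenvalues are distinct, so Q is diagonalizable.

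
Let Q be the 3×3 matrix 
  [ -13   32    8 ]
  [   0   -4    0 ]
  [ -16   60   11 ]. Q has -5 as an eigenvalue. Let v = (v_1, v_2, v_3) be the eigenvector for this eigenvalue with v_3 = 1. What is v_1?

1

Q + 5I = [[-8, 32, 8], [0, 1, 0], [-16, 60, 16]].
Solving (Q + 5I)v = 0 gives the eigenspace spanned by (1, 0, 1).
With v_3 = 1, v = (1, 0, 1), so v_1 = 1.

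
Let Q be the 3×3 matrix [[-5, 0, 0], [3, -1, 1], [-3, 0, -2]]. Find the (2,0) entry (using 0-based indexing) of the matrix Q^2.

21

Characteristic polynomial: t^3 + 8t^2 + 17t + 10 = (t + 1)(t + 2)(t + 5), so the eigenvalues are -5, -2, -1.
t=-2: eigenvector (0, 1, -1).
t=-1: eigenvector (0, 1, 0).
t=-5: eigenvector (1, -1, 1).
P = [[0, 0, 1], [1, 1, -1], [-1, 0, 1]], D = diag(-2, -1, -5), P⁻¹ = [[1, 0, -1], [0, 1, 1], [1, 0, 0]].
Q² = P·diag(4, 1, 25)·P⁻¹ = [[25, 0, 0], [-21, 1, -3], [21, 0, 4]].
The requested entry is 21.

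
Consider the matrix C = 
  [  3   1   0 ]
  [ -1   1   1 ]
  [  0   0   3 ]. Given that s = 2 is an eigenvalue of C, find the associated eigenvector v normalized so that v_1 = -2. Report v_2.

C − 2I = [[1, 1, 0], [-1, -1, 1], [0, 0, 1]].
Solving (C − 2I)v = 0 gives the eigenspace spanned by (-2, 2, 0).
With v_1 = -2, v = (-2, 2, 0), so v_2 = 2.

2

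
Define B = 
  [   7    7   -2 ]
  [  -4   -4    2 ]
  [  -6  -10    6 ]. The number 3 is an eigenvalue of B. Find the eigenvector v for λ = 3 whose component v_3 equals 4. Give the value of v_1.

2

B − 3I = [[4, 7, -2], [-4, -7, 2], [-6, -10, 3]].
Solving (B − 3I)v = 0 gives the eigenspace spanned by (2, 0, 4).
With v_3 = 4, v = (2, 0, 4), so v_1 = 2.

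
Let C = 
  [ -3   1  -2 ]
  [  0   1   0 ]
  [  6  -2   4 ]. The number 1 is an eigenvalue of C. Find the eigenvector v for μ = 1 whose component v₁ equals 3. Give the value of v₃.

-6

C − 1I = [[-4, 1, -2], [0, 0, 0], [6, -2, 3]].
Solving (C − 1I)v = 0 gives the eigenspace spanned by (3, 0, -6).
With v₁ = 3, v = (3, 0, -6), so v₃ = -6.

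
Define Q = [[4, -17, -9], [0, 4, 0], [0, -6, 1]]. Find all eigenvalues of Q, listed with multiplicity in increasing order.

Characteristic polynomial: p(t) = t^3 - 9t^2 + 24t - 16 = (t - 4)^2(t - 1).
Roots (with multiplicity): 1, 4, 4.

1, 4, 4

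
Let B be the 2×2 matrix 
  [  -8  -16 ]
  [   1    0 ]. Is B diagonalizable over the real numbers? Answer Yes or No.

Characteristic polynomial: p(μ) = μ^2 + 8μ + 16 = (μ + 4)^2.
μ = -4 has algebraic multiplicity 2; rank(B + 4I) = 1, so geometric multiplicity = 1.
Geometric multiplicity < algebraic multiplicity, so B is not diagonalizable.

No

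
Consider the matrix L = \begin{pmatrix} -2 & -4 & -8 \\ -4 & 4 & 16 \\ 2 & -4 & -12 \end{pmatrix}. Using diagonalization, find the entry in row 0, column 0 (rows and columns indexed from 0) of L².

Characteristic polynomial: r^3 + 10r^2 + 32r + 32 = (r + 2)(r + 4)^2, so the eigenvalues are -4, -4, -2.
r=-4: eigenvector (0, 2, -1).
r=-4: eigenvector (-2, 1, -1).
r=-2: eigenvector (1, -2, 1).
P = [[0, -2, 1], [2, 1, -2], [-1, -1, 1]], D = diag(-4, -4, -2), P⁻¹ = [[1, -1, -3], [0, -1, -2], [1, -2, -4]].
L² = P·diag(16, 16, 4)·P⁻¹ = [[4, 24, 48], [24, -32, -96], [-12, 24, 64]].
The requested entry is 4.

4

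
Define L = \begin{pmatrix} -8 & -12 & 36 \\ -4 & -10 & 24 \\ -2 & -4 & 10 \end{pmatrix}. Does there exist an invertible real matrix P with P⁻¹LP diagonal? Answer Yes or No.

Characteristic polynomial: p(t) = t^3 + 8t^2 + 20t + 16 = (t + 2)^2(t + 4).
t = -2 has algebraic multiplicity 2; rank(L + 2I) = 1, so geometric multiplicity = 2.
Every eigenvalue has geometric = algebraic multiplicity, so L is diagonalizable.

Yes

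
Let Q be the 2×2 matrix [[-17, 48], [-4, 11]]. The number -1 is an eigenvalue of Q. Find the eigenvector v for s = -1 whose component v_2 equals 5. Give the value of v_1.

Q + 1I = [[-16, 48], [-4, 12]].
Solving (Q + 1I)v = 0 gives the eigenspace spanned by (15, 5).
With v_2 = 5, v = (15, 5), so v_1 = 15.

15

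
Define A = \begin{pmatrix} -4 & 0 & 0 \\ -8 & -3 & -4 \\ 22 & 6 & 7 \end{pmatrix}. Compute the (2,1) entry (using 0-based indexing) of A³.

78

Characteristic polynomial: t^3 - 13t + 12 = (t - 3)(t - 1)(t + 4), so the eigenvalues are -4, 1, 3.
t=-4: eigenvector (1, 0, -2).
t=1: eigenvector (0, 1, -1).
t=3: eigenvector (0, -2, 3).
P = [[1, 0, 0], [0, 1, -2], [-2, -1, 3]], D = diag(-4, 1, 3), P⁻¹ = [[1, 0, 0], [4, 3, 2], [2, 1, 1]].
A³ = P·diag(-64, 1, 27)·P⁻¹ = [[-64, 0, 0], [-104, -51, -52], [286, 78, 79]].
The requested entry is 78.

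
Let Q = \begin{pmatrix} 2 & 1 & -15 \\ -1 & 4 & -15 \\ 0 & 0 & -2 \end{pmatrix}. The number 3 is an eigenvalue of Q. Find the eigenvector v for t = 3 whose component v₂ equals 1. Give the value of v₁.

1

Q − 3I = [[-1, 1, -15], [-1, 1, -15], [0, 0, -5]].
Solving (Q − 3I)v = 0 gives the eigenspace spanned by (1, 1, 0).
With v₂ = 1, v = (1, 1, 0), so v₁ = 1.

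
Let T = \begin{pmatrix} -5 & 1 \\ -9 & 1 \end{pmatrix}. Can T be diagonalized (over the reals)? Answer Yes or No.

No

Characteristic polynomial: p(λ) = λ^2 + 4λ + 4 = (λ + 2)^2.
λ = -2 has algebraic multiplicity 2; rank(T + 2I) = 1, so geometric multiplicity = 1.
Geometric multiplicity < algebraic multiplicity, so T is not diagonalizable.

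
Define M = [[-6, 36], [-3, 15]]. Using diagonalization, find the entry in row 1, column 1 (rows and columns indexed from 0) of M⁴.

4941

Characteristic polynomial: r^2 - 9r + 18 = (r - 6)(r - 3), so the eigenvalues are 3, 6.
r=3: eigenvector (4, 1).
r=6: eigenvector (3, 1).
P = [[4, 3], [1, 1]], D = diag(3, 6), P⁻¹ = [[1, -3], [-1, 4]].
M⁴ = P·diag(81, 1296)·P⁻¹ = [[-3564, 14580], [-1215, 4941]].
The requested entry is 4941.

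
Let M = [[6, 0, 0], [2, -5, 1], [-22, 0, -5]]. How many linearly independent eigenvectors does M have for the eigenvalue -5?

M + 5I = [[11, 0, 0], [2, 0, 1], [-22, 0, 0]].
This matrix has rank 2, so its null space has dimension 3 − 2 = 1.

1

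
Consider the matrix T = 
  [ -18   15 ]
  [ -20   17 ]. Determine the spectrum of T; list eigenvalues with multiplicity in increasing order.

-3, 2

Characteristic polynomial: p(s) = s^2 + s - 6 = (s - 2)(s + 3).
Roots (with multiplicity): -3, 2.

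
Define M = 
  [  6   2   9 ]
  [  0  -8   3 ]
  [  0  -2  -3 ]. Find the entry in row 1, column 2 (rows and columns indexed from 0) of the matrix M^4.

-2013

Characteristic polynomial: s^3 + 5s^2 - 36s - 180 = (s - 6)(s + 5)(s + 6), so the eigenvalues are -6, -5, 6.
s=6: eigenvector (1, 0, 0).
s=-6: eigenvector (-2, 3, 2).
s=-5: eigenvector (-1, 1, 1).
P = [[1, -2, -1], [0, 3, 1], [0, 2, 1]], D = diag(6, -6, -5), P⁻¹ = [[1, 0, 1], [0, 1, -1], [0, -2, 3]].
M⁴ = P·diag(1296, 1296, 625)·P⁻¹ = [[1296, -1342, 2013], [0, 2638, -2013], [0, 1342, -717]].
The requested entry is -2013.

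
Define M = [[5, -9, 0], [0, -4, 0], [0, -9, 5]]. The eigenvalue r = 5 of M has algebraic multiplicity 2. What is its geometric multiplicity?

2

M − 5I = [[0, -9, 0], [0, -9, 0], [0, -9, 0]].
This matrix has rank 1, so its null space has dimension 3 − 1 = 2.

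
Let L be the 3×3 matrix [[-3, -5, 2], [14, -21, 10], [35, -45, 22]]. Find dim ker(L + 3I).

1

L + 3I = [[0, -5, 2], [14, -18, 10], [35, -45, 25]].
This matrix has rank 2, so its null space has dimension 3 − 2 = 1.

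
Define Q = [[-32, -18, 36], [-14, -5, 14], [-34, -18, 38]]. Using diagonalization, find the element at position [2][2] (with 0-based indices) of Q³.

Characteristic polynomial: λ^3 - λ^2 - 22λ + 40 = (λ - 4)(λ - 2)(λ + 5), so the eigenvalues are -5, 2, 4.
λ=2: eigenvector (0, -2, -1).
λ=4: eigenvector (1, 0, 1).
λ=-5: eigenvector (2, 1, 2).
P = [[0, 1, 2], [-2, 0, 1], [-1, 1, 2]], D = diag(2, 4, -5), P⁻¹ = [[1, 0, -1], [-3, -2, 4], [2, 1, -2]].
Q³ = P·diag(8, 64, -125)·P⁻¹ = [[-692, -378, 756], [-266, -125, 266], [-700, -378, 764]].
The requested entry is 764.

764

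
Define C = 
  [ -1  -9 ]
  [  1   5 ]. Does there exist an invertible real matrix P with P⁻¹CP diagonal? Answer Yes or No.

Characteristic polynomial: p(μ) = μ^2 - 4μ + 4 = (μ - 2)^2.
μ = 2 has algebraic multiplicity 2; rank(C − 2I) = 1, so geometric multiplicity = 1.
Geometric multiplicity < algebraic multiplicity, so C is not diagonalizable.

No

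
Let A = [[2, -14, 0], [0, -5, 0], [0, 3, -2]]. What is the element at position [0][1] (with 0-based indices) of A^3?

-266

Characteristic polynomial: s^3 + 5s^2 - 4s - 20 = (s - 2)(s + 2)(s + 5), so the eigenvalues are -5, -2, 2.
s=2: eigenvector (1, 0, 0).
s=-5: eigenvector (2, 1, -1).
s=-2: eigenvector (0, 0, 1).
P = [[1, 2, 0], [0, 1, 0], [0, -1, 1]], D = diag(2, -5, -2), P⁻¹ = [[1, -2, 0], [0, 1, 0], [0, 1, 1]].
A³ = P·diag(8, -125, -8)·P⁻¹ = [[8, -266, 0], [0, -125, 0], [0, 117, -8]].
The requested entry is -266.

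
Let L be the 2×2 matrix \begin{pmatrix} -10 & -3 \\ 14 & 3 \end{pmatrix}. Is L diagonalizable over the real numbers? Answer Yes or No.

Yes

Characteristic polynomial: p(t) = t^2 + 7t + 12 = (t + 3)(t + 4).
All 2 eigenvalues are distinct, so L is diagonalizable.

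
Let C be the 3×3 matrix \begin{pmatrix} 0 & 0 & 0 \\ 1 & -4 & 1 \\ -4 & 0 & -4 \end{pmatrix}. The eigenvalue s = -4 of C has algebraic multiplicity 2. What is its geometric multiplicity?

1

C + 4I = [[4, 0, 0], [1, 0, 1], [-4, 0, 0]].
This matrix has rank 2, so its null space has dimension 3 − 2 = 1.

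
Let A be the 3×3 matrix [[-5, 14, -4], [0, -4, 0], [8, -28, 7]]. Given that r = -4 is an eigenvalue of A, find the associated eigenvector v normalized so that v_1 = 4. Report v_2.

-2

A + 4I = [[-1, 14, -4], [0, 0, 0], [8, -28, 11]].
Solving (A + 4I)v = 0 gives the eigenspace spanned by (4, -2, -8).
With v_1 = 4, v = (4, -2, -8), so v_2 = -2.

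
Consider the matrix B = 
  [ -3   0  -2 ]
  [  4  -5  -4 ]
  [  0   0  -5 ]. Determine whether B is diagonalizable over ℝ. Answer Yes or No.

Yes

Characteristic polynomial: p(λ) = λ^3 + 13λ^2 + 55λ + 75 = (λ + 3)(λ + 5)^2.
λ = -5 has algebraic multiplicity 2; rank(B + 5I) = 1, so geometric multiplicity = 2.
Every eigenvalue has geometric = algebraic multiplicity, so B is diagonalizable.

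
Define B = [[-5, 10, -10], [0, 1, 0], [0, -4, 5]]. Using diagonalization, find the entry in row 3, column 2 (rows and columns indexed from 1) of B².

Characteristic polynomial: λ^3 - λ^2 - 25λ + 25 = (λ - 5)(λ - 1)(λ + 5), so the eigenvalues are -5, 1, 5.
λ=-5: eigenvector (1, 0, 0).
λ=1: eigenvector (0, 1, 1).
λ=5: eigenvector (-1, 0, 1).
P = [[1, 0, -1], [0, 1, 0], [0, 1, 1]], D = diag(-5, 1, 5), P⁻¹ = [[1, -1, 1], [0, 1, 0], [0, -1, 1]].
B² = P·diag(25, 1, 25)·P⁻¹ = [[25, 0, 0], [0, 1, 0], [0, -24, 25]].
The requested entry is -24.

-24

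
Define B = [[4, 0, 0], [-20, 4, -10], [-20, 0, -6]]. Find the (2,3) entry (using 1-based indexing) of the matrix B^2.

20

Characteristic polynomial: μ^3 - 2μ^2 - 32μ + 96 = (μ - 4)^2(μ + 6), so the eigenvalues are -6, 4, 4.
μ=4: eigenvector (1, -1, -2).
μ=-6: eigenvector (0, 1, 1).
μ=4: eigenvector (0, -1, 0).
P = [[1, 0, 0], [-1, 1, -1], [-2, 1, 0]], D = diag(4, -6, 4), P⁻¹ = [[1, 0, 0], [2, 0, 1], [1, -1, 1]].
B² = P·diag(16, 36, 16)·P⁻¹ = [[16, 0, 0], [40, 16, 20], [40, 0, 36]].
The requested entry is 20.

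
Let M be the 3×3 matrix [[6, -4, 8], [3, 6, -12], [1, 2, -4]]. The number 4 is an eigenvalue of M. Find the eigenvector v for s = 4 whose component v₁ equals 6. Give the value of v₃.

3

M − 4I = [[2, -4, 8], [3, 2, -12], [1, 2, -8]].
Solving (M − 4I)v = 0 gives the eigenspace spanned by (6, 9, 3).
With v₁ = 6, v = (6, 9, 3), so v₃ = 3.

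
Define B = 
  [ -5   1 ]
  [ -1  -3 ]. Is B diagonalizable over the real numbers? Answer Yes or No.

No

Characteristic polynomial: p(s) = s^2 + 8s + 16 = (s + 4)^2.
s = -4 has algebraic multiplicity 2; rank(B + 4I) = 1, so geometric multiplicity = 1.
Geometric multiplicity < algebraic multiplicity, so B is not diagonalizable.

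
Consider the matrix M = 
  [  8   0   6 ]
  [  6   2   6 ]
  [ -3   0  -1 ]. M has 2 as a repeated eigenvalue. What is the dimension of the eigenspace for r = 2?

2

M − 2I = [[6, 0, 6], [6, 0, 6], [-3, 0, -3]].
This matrix has rank 1, so its null space has dimension 3 − 1 = 2.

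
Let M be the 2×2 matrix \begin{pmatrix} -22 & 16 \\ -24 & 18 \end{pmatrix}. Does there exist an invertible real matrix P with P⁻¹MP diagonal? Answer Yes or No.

Yes

Characteristic polynomial: p(r) = r^2 + 4r - 12 = (r - 2)(r + 6).
All 2 eigenvalues are distinct, so M is diagonalizable.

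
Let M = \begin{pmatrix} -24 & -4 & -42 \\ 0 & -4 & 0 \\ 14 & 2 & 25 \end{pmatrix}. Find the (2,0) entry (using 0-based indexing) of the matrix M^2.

Characteristic polynomial: μ^3 + 3μ^2 - 16μ - 48 = (μ - 4)(μ + 3)(μ + 4), so the eigenvalues are -4, -3, 4.
μ=4: eigenvector (-3, 0, 2).
μ=-4: eigenvector (4, 1, -2).
μ=-3: eigenvector (-2, 0, 1).
P = [[-3, 4, -2], [0, 1, 0], [2, -2, 1]], D = diag(4, -4, -3), P⁻¹ = [[1, 0, 2], [0, 1, 0], [-2, 2, -3]].
M² = P·diag(16, 16, 9)·P⁻¹ = [[-12, 28, -42], [0, 16, 0], [14, -14, 37]].
The requested entry is 14.

14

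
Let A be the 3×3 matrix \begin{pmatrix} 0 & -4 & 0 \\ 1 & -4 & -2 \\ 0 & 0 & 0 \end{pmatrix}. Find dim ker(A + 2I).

A + 2I = [[2, -4, 0], [1, -2, -2], [0, 0, 2]].
This matrix has rank 2, so its null space has dimension 3 − 2 = 1.

1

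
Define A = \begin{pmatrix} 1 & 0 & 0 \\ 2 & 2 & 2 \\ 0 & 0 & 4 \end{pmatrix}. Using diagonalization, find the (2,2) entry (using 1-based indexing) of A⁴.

Characteristic polynomial: μ^3 - 7μ^2 + 14μ - 8 = (μ - 4)(μ - 2)(μ - 1), so the eigenvalues are 1, 2, 4.
μ=1: eigenvector (1, -2, 0).
μ=2: eigenvector (0, 1, 0).
μ=4: eigenvector (0, 1, 1).
P = [[1, 0, 0], [-2, 1, 1], [0, 0, 1]], D = diag(1, 2, 4), P⁻¹ = [[1, 0, 0], [2, 1, -1], [0, 0, 1]].
A⁴ = P·diag(1, 16, 256)·P⁻¹ = [[1, 0, 0], [30, 16, 240], [0, 0, 256]].
The requested entry is 16.

16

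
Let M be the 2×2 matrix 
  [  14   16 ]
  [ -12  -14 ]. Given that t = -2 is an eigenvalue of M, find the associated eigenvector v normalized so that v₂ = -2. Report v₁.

2

M + 2I = [[16, 16], [-12, -12]].
Solving (M + 2I)v = 0 gives the eigenspace spanned by (2, -2).
With v₂ = -2, v = (2, -2), so v₁ = 2.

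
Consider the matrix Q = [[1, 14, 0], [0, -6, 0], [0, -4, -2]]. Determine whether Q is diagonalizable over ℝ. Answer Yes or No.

Yes

Characteristic polynomial: p(μ) = μ^3 + 7μ^2 + 4μ - 12 = (μ - 1)(μ + 2)(μ + 6).
All 3 eigenvalues are distinct, so Q is diagonalizable.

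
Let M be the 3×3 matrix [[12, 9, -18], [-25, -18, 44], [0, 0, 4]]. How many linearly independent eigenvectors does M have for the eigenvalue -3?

M + 3I = [[15, 9, -18], [-25, -15, 44], [0, 0, 7]].
This matrix has rank 2, so its null space has dimension 3 − 2 = 1.

1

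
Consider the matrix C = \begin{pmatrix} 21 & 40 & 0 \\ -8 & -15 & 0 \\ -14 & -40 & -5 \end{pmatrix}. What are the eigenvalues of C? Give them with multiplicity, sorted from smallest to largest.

-5, 1, 5

Characteristic polynomial: p(t) = t^3 - t^2 - 25t + 25 = (t - 5)(t - 1)(t + 5).
Roots (with multiplicity): -5, 1, 5.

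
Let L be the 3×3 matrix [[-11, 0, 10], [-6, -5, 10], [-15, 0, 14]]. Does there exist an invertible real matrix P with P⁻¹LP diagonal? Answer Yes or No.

Yes

Characteristic polynomial: p(μ) = μ^3 + 2μ^2 - 19μ - 20 = (μ - 4)(μ + 1)(μ + 5).
All 3 eigenvalues are distinct, so L is diagonalizable.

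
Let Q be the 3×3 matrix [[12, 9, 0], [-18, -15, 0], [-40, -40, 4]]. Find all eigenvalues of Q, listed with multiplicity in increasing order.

-6, 3, 4

Characteristic polynomial: p(s) = s^3 - s^2 - 30s + 72 = (s - 4)(s - 3)(s + 6).
Roots (with multiplicity): -6, 3, 4.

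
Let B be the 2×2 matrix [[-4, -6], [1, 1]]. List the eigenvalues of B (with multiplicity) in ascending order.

-2, -1

Characteristic polynomial: p(s) = s^2 + 3s + 2 = (s + 1)(s + 2).
Roots (with multiplicity): -2, -1.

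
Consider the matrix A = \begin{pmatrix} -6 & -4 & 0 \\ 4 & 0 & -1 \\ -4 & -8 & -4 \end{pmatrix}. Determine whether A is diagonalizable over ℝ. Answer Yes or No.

Characteristic polynomial: p(t) = t^3 + 10t^2 + 32t + 32 = (t + 2)(t + 4)^2.
t = -4 has algebraic multiplicity 2; rank(A + 4I) = 2, so geometric multiplicity = 1.
Geometric multiplicity < algebraic multiplicity, so A is not diagonalizable.

No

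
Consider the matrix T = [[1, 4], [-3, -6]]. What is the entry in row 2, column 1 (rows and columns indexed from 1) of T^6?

Characteristic polynomial: λ^2 + 5λ + 6 = (λ + 2)(λ + 3), so the eigenvalues are -3, -2.
λ=-3: eigenvector (-1, 1).
λ=-2: eigenvector (4, -3).
P = [[-1, 4], [1, -3]], D = diag(-3, -2), P⁻¹ = [[3, 4], [1, 1]].
T⁶ = P·diag(729, 64)·P⁻¹ = [[-1931, -2660], [1995, 2724]].
The requested entry is 1995.

1995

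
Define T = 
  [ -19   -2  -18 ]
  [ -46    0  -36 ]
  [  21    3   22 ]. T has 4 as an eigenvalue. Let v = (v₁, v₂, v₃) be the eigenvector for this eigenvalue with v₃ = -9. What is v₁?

6

T − 4I = [[-23, -2, -18], [-46, -4, -36], [21, 3, 18]].
Solving (T − 4I)v = 0 gives the eigenspace spanned by (6, 12, -9).
With v₃ = -9, v = (6, 12, -9), so v₁ = 6.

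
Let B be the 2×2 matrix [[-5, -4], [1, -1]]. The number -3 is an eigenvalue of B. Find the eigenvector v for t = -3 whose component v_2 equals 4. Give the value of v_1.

B + 3I = [[-2, -4], [1, 2]].
Solving (B + 3I)v = 0 gives the eigenspace spanned by (-8, 4).
With v_2 = 4, v = (-8, 4), so v_1 = -8.

-8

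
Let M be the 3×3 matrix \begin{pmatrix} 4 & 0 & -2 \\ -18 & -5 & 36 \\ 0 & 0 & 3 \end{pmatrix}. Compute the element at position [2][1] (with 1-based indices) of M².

Characteristic polynomial: λ^3 - 2λ^2 - 23λ + 60 = (λ - 4)(λ - 3)(λ + 5), so the eigenvalues are -5, 3, 4.
λ=-5: eigenvector (0, 1, 0).
λ=4: eigenvector (1, -2, 0).
λ=3: eigenvector (2, 0, 1).
P = [[0, 1, 2], [1, -2, 0], [0, 0, 1]], D = diag(-5, 4, 3), P⁻¹ = [[2, 1, -4], [1, 0, -2], [0, 0, 1]].
M² = P·diag(25, 16, 9)·P⁻¹ = [[16, 0, -14], [18, 25, -36], [0, 0, 9]].
The requested entry is 18.

18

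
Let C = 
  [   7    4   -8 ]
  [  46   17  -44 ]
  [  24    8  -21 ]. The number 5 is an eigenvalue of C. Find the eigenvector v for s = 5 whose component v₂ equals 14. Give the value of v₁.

4

C − 5I = [[2, 4, -8], [46, 12, -44], [24, 8, -26]].
Solving (C − 5I)v = 0 gives the eigenspace spanned by (4, 14, 8).
With v₂ = 14, v = (4, 14, 8), so v₁ = 4.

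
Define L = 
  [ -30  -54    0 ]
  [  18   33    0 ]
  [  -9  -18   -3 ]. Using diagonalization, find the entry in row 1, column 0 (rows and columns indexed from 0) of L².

54

Characteristic polynomial: s^3 - 27s - 54 = (s - 6)(s + 3)^2, so the eigenvalues are -3, -3, 6.
s=6: eigenvector (-3, 2, -1).
s=-3: eigenvector (-2, 1, -1).
s=-3: eigenvector (0, 0, 1).
P = [[-3, -2, 0], [2, 1, 0], [-1, -1, 1]], D = diag(6, -3, -3), P⁻¹ = [[1, 2, 0], [-2, -3, 0], [-1, -1, 1]].
L² = P·diag(36, 9, 9)·P⁻¹ = [[-72, -162, 0], [54, 117, 0], [-27, -54, 9]].
The requested entry is 54.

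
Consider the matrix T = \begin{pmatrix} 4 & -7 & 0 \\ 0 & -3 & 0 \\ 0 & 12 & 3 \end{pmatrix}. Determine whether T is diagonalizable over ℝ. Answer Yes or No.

Characteristic polynomial: p(r) = r^3 - 4r^2 - 9r + 36 = (r - 4)(r - 3)(r + 3).
All 3 eigenvalues are distinct, so T is diagonalizable.

Yes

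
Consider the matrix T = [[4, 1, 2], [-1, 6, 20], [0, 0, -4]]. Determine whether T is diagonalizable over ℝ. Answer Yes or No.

Characteristic polynomial: p(r) = r^3 - 6r^2 - 15r + 100 = (r - 5)^2(r + 4).
r = 5 has algebraic multiplicity 2; rank(T − 5I) = 2, so geometric multiplicity = 1.
Geometric multiplicity < algebraic multiplicity, so T is not diagonalizable.

No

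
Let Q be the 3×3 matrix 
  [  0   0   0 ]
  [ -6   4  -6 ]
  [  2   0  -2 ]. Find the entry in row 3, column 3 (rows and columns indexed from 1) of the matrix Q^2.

Characteristic polynomial: s^3 - 2s^2 - 8s = s(s - 4)(s + 2), so the eigenvalues are -2, 0, 4.
s=0: eigenvector (1, 3, 1).
s=4: eigenvector (0, 1, 0).
s=-2: eigenvector (0, 1, 1).
P = [[1, 0, 0], [3, 1, 1], [1, 0, 1]], D = diag(0, 4, -2), P⁻¹ = [[1, 0, 0], [-2, 1, -1], [-1, 0, 1]].
Q² = P·diag(0, 16, 4)·P⁻¹ = [[0, 0, 0], [-36, 16, -12], [-4, 0, 4]].
The requested entry is 4.

4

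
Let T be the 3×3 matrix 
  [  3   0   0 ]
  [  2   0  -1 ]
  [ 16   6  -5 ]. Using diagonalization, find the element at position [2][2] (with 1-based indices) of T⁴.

Characteristic polynomial: μ^3 + 2μ^2 - 9μ - 18 = (μ - 3)(μ + 2)(μ + 3), so the eigenvalues are -3, -2, 3.
μ=-2: eigenvector (0, 1, 2).
μ=3: eigenvector (1, 0, 2).
μ=-3: eigenvector (0, 1, 3).
P = [[0, 1, 0], [1, 0, 1], [2, 2, 3]], D = diag(-2, 3, -3), P⁻¹ = [[2, 3, -1], [1, 0, 0], [-2, -2, 1]].
T⁴ = P·diag(16, 81, 81)·P⁻¹ = [[81, 0, 0], [-130, -114, 65], [-260, -390, 211]].
The requested entry is -114.

-114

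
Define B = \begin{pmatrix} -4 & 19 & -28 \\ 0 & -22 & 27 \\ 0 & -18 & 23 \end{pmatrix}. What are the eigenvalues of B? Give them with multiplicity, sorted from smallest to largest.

-4, -4, 5

Characteristic polynomial: p(s) = s^3 + 3s^2 - 24s - 80 = (s - 5)(s + 4)^2.
Roots (with multiplicity): -4, -4, 5.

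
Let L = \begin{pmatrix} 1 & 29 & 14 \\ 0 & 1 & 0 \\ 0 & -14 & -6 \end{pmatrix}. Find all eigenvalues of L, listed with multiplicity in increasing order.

-6, 1, 1

Characteristic polynomial: p(r) = r^3 + 4r^2 - 11r + 6 = (r - 1)^2(r + 6).
Roots (with multiplicity): -6, 1, 1.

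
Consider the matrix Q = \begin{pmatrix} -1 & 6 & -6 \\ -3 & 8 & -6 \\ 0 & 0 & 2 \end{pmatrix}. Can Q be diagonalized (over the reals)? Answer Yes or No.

Yes

Characteristic polynomial: p(s) = s^3 - 9s^2 + 24s - 20 = (s - 5)(s - 2)^2.
s = 2 has algebraic multiplicity 2; rank(Q − 2I) = 1, so geometric multiplicity = 2.
Every eigenvalue has geometric = algebraic multiplicity, so Q is diagonalizable.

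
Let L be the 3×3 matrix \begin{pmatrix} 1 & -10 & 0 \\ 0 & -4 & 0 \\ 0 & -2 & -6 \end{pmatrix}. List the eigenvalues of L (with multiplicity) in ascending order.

-6, -4, 1

Characteristic polynomial: p(μ) = μ^3 + 9μ^2 + 14μ - 24 = (μ - 1)(μ + 4)(μ + 6).
Roots (with multiplicity): -6, -4, 1.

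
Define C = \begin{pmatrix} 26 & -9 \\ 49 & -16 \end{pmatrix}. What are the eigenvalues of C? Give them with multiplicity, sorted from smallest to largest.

5, 5

Characteristic polynomial: p(r) = r^2 - 10r + 25 = (r - 5)^2.
Roots (with multiplicity): 5, 5.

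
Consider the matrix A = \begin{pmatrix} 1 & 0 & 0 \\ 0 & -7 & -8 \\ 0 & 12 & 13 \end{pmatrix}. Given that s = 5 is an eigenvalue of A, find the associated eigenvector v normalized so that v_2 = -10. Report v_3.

A − 5I = [[-4, 0, 0], [0, -12, -8], [0, 12, 8]].
Solving (A − 5I)v = 0 gives the eigenspace spanned by (0, -10, 15).
With v_2 = -10, v = (0, -10, 15), so v_3 = 15.

15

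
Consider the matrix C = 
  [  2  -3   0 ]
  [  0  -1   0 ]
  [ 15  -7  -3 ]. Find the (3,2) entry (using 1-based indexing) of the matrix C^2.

Characteristic polynomial: λ^3 + 2λ^2 - 5λ - 6 = (λ - 2)(λ + 1)(λ + 3), so the eigenvalues are -3, -1, 2.
λ=2: eigenvector (1, 0, 3).
λ=-1: eigenvector (1, 1, 4).
λ=-3: eigenvector (0, 0, 1).
P = [[1, 1, 0], [0, 1, 0], [3, 4, 1]], D = diag(2, -1, -3), P⁻¹ = [[1, -1, 0], [0, 1, 0], [-3, -1, 1]].
C² = P·diag(4, 1, 9)·P⁻¹ = [[4, -3, 0], [0, 1, 0], [-15, -17, 9]].
The requested entry is -17.

-17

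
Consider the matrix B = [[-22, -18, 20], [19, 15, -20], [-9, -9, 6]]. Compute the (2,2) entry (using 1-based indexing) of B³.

Characteristic polynomial: t^3 + t^2 - 30t - 72 = (t - 6)(t + 3)(t + 4), so the eigenvalues are -4, -3, 6.
t=-4: eigenvector (1, -1, 0).
t=-3: eigenvector (2, -1, 1).
t=6: eigenvector (2, -2, 1).
P = [[1, 2, 2], [-1, -1, -2], [0, 1, 1]], D = diag(-4, -3, 6), P⁻¹ = [[1, 0, -2], [1, 1, 0], [-1, -1, 1]].
B³ = P·diag(-64, -27, 216)·P⁻¹ = [[-550, -486, 560], [523, 459, -560], [-243, -243, 216]].
The requested entry is 459.

459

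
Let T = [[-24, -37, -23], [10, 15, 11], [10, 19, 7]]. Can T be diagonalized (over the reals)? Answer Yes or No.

Characteristic polynomial: p(s) = s^3 + 2s^2 - 32s - 96 = (s - 6)(s + 4)^2.
s = -4 has algebraic multiplicity 2; rank(T + 4I) = 2, so geometric multiplicity = 1.
Geometric multiplicity < algebraic multiplicity, so T is not diagonalizable.

No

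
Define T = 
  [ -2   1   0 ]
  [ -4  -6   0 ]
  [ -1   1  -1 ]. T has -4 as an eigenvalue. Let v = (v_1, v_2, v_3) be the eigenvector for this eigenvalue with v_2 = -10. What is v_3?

T + 4I = [[2, 1, 0], [-4, -2, 0], [-1, 1, 3]].
Solving (T + 4I)v = 0 gives the eigenspace spanned by (5, -10, 5).
With v_2 = -10, v = (5, -10, 5), so v_3 = 5.

5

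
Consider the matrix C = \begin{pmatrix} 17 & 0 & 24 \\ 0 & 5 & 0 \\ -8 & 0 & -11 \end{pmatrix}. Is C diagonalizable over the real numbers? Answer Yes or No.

Characteristic polynomial: p(r) = r^3 - 11r^2 + 35r - 25 = (r - 5)^2(r - 1).
r = 5 has algebraic multiplicity 2; rank(C − 5I) = 1, so geometric multiplicity = 2.
Every eigenvalue has geometric = algebraic multiplicity, so C is diagonalizable.

Yes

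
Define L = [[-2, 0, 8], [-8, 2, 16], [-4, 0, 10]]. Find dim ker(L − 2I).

L − 2I = [[-4, 0, 8], [-8, 0, 16], [-4, 0, 8]].
This matrix has rank 1, so its null space has dimension 3 − 1 = 2.

2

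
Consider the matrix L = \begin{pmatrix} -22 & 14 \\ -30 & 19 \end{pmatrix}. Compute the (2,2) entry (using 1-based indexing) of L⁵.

619

Characteristic polynomial: λ^2 + 3λ + 2 = (λ + 1)(λ + 2), so the eigenvalues are -2, -1.
λ=-1: eigenvector (-2, -3).
λ=-2: eigenvector (7, 10).
P = [[-2, 7], [-3, 10]], D = diag(-1, -2), P⁻¹ = [[10, -7], [3, -2]].
L⁵ = P·diag(-1, -32)·P⁻¹ = [[-652, 434], [-930, 619]].
The requested entry is 619.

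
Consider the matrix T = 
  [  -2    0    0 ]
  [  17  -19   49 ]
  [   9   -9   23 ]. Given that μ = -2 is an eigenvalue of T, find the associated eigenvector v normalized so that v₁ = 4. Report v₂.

T + 2I = [[0, 0, 0], [17, -17, 49], [9, -9, 25]].
Solving (T + 2I)v = 0 gives the eigenspace spanned by (4, 4, 0).
With v₁ = 4, v = (4, 4, 0), so v₂ = 4.

4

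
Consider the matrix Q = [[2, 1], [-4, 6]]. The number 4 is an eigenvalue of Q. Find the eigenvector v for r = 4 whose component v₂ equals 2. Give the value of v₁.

Q − 4I = [[-2, 1], [-4, 2]].
Solving (Q − 4I)v = 0 gives the eigenspace spanned by (1, 2).
With v₂ = 2, v = (1, 2), so v₁ = 1.

1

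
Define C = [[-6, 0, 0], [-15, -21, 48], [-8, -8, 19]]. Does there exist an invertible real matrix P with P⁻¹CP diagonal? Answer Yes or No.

Characteristic polynomial: p(t) = t^3 + 8t^2 - 3t - 90 = (t - 3)(t + 5)(t + 6).
All 3 eigenvalues are distinct, so C is diagonalizable.

Yes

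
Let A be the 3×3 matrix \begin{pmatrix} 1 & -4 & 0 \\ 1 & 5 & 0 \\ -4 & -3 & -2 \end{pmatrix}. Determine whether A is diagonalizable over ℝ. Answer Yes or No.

No

Characteristic polynomial: p(μ) = μ^3 - 4μ^2 - 3μ + 18 = (μ - 3)^2(μ + 2).
μ = 3 has algebraic multiplicity 2; rank(A − 3I) = 2, so geometric multiplicity = 1.
Geometric multiplicity < algebraic multiplicity, so A is not diagonalizable.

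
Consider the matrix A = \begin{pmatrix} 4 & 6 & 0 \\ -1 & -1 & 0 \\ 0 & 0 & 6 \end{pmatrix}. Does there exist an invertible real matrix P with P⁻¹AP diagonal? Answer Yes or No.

Characteristic polynomial: p(r) = r^3 - 9r^2 + 20r - 12 = (r - 6)(r - 2)(r - 1).
All 3 eigenvalues are distinct, so A is diagonalizable.

Yes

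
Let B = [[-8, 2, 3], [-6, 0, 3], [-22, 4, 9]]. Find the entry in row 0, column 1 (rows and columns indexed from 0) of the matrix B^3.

Characteristic polynomial: t^3 - t^2 - 6t = t(t - 3)(t + 2), so the eigenvalues are -2, 0, 3.
t=-2: eigenvector (1, 0, 2).
t=0: eigenvector (1, 1, 2).
t=3: eigenvector (1, 1, 3).
P = [[1, 1, 1], [0, 1, 1], [2, 2, 3]], D = diag(-2, 0, 3), P⁻¹ = [[1, -1, 0], [2, 1, -1], [-2, 0, 1]].
B³ = P·diag(-8, 0, 27)·P⁻¹ = [[-62, 8, 27], [-54, 0, 27], [-178, 16, 81]].
The requested entry is 8.

8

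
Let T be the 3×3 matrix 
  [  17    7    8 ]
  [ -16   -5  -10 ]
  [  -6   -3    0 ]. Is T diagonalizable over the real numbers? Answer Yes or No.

No

Characteristic polynomial: p(s) = s^3 - 12s^2 + 45s - 54 = (s - 6)(s - 3)^2.
s = 3 has algebraic multiplicity 2; rank(T − 3I) = 2, so geometric multiplicity = 1.
Geometric multiplicity < algebraic multiplicity, so T is not diagonalizable.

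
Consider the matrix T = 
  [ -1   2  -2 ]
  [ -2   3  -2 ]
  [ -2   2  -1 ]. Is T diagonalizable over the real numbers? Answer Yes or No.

Characteristic polynomial: p(μ) = μ^3 - μ^2 - μ + 1 = (μ - 1)^2(μ + 1).
μ = 1 has algebraic multiplicity 2; rank(T − 1I) = 1, so geometric multiplicity = 2.
Every eigenvalue has geometric = algebraic multiplicity, so T is diagonalizable.

Yes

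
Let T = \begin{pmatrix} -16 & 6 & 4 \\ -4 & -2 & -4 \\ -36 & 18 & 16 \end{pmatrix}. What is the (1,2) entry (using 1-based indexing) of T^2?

Characteristic polynomial: λ^3 + 2λ^2 - 16λ - 32 = (λ - 4)(λ + 2)(λ + 4), so the eigenvalues are -4, -2, 4.
λ=-2: eigenvector (1, 3, -1).
λ=-4: eigenvector (1, 2, 0).
λ=4: eigenvector (0, -2, 3).
P = [[1, 1, 0], [3, 2, -2], [-1, 0, 3]], D = diag(-2, -4, 4), P⁻¹ = [[-6, 3, 2], [7, -3, -2], [-2, 1, 1]].
T² = P·diag(4, 16, 16)·P⁻¹ = [[88, -36, -24], [216, -92, -72], [-72, 36, 40]].
The requested entry is -36.

-36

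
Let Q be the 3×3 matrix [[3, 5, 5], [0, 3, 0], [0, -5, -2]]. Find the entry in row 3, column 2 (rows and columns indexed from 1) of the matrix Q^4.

Characteristic polynomial: s^3 - 4s^2 - 3s + 18 = (s - 3)^2(s + 2), so the eigenvalues are -2, 3, 3.
s=3: eigenvector (1, 1, -1).
s=3: eigenvector (1, 0, 0).
s=-2: eigenvector (-1, 0, 1).
P = [[1, 1, -1], [1, 0, 0], [-1, 0, 1]], D = diag(3, 3, -2), P⁻¹ = [[0, 1, 0], [1, 0, 1], [0, 1, 1]].
Q⁴ = P·diag(81, 81, 16)·P⁻¹ = [[81, 65, 65], [0, 81, 0], [0, -65, 16]].
The requested entry is -65.

-65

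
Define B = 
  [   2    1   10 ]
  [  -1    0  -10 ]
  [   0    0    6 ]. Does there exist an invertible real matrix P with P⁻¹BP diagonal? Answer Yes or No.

Characteristic polynomial: p(s) = s^3 - 8s^2 + 13s - 6 = (s - 6)(s - 1)^2.
s = 1 has algebraic multiplicity 2; rank(B − 1I) = 2, so geometric multiplicity = 1.
Geometric multiplicity < algebraic multiplicity, so B is not diagonalizable.

No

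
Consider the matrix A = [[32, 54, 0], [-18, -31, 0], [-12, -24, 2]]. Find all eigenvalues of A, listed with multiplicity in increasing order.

Characteristic polynomial: p(t) = t^3 - 3t^2 - 18t + 40 = (t - 5)(t - 2)(t + 4).
Roots (with multiplicity): -4, 2, 5.

-4, 2, 5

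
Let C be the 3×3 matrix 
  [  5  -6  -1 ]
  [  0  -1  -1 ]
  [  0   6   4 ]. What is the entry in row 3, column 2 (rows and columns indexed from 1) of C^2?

18

Characteristic polynomial: r^3 - 8r^2 + 17r - 10 = (r - 5)(r - 2)(r - 1), so the eigenvalues are 1, 2, 5.
r=5: eigenvector (1, 0, 0).
r=1: eigenvector (1, 1, -2).
r=2: eigenvector (-1, -1, 3).
P = [[1, 1, -1], [0, 1, -1], [0, -2, 3]], D = diag(5, 1, 2), P⁻¹ = [[1, -1, 0], [0, 3, 1], [0, 2, 1]].
C² = P·diag(25, 1, 4)·P⁻¹ = [[25, -30, -3], [0, -5, -3], [0, 18, 10]].
The requested entry is 18.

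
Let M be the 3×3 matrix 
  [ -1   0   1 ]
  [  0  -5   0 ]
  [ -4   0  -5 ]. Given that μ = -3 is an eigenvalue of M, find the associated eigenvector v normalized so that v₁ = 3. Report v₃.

-6

M + 3I = [[2, 0, 1], [0, -2, 0], [-4, 0, -2]].
Solving (M + 3I)v = 0 gives the eigenspace spanned by (3, 0, -6).
With v₁ = 3, v = (3, 0, -6), so v₃ = -6.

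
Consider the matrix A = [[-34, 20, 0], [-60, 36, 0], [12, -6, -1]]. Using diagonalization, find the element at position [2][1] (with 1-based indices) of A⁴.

Characteristic polynomial: s^3 - s^2 - 26s - 24 = (s - 6)(s + 1)(s + 4), so the eigenvalues are -4, -1, 6.
s=-1: eigenvector (0, 0, 1).
s=-4: eigenvector (-2, -3, 2).
s=6: eigenvector (1, 2, 0).
P = [[0, -2, 1], [0, -3, 2], [1, 2, 0]], D = diag(-1, -4, 6), P⁻¹ = [[4, -2, 1], [-2, 1, 0], [-3, 2, 0]].
A⁴ = P·diag(1, 256, 1296)·P⁻¹ = [[-2864, 2080, 0], [-6240, 4416, 0], [-1020, 510, 1]].
The requested entry is -6240.

-6240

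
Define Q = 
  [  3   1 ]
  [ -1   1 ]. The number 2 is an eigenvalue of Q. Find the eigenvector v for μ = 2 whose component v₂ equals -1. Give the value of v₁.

Q − 2I = [[1, 1], [-1, -1]].
Solving (Q − 2I)v = 0 gives the eigenspace spanned by (1, -1).
With v₂ = -1, v = (1, -1), so v₁ = 1.

1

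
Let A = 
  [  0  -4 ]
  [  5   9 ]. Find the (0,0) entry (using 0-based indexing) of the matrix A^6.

Characteristic polynomial: s^2 - 9s + 20 = (s - 5)(s - 4), so the eigenvalues are 4, 5.
s=5: eigenvector (-4, 5).
s=4: eigenvector (1, -1).
P = [[-4, 1], [5, -1]], D = diag(5, 4), P⁻¹ = [[1, 1], [5, 4]].
A⁶ = P·diag(15625, 4096)·P⁻¹ = [[-42020, -46116], [57645, 61741]].
The requested entry is -42020.

-42020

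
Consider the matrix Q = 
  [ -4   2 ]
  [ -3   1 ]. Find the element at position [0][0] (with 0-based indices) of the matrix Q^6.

Characteristic polynomial: λ^2 + 3λ + 2 = (λ + 1)(λ + 2), so the eigenvalues are -2, -1.
λ=-2: eigenvector (1, 1).
λ=-1: eigenvector (-2, -3).
P = [[1, -2], [1, -3]], D = diag(-2, -1), P⁻¹ = [[3, -2], [1, -1]].
Q⁶ = P·diag(64, 1)·P⁻¹ = [[190, -126], [189, -125]].
The requested entry is 190.

190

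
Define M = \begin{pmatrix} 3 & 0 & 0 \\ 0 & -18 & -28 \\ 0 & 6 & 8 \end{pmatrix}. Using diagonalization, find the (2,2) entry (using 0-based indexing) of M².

-104

Characteristic polynomial: t^3 + 7t^2 - 6t - 72 = (t - 3)(t + 4)(t + 6), so the eigenvalues are -6, -4, 3.
t=3: eigenvector (1, 0, 0).
t=-6: eigenvector (0, 7, -3).
t=-4: eigenvector (0, -2, 1).
P = [[1, 0, 0], [0, 7, -2], [0, -3, 1]], D = diag(3, -6, -4), P⁻¹ = [[1, 0, 0], [0, 1, 2], [0, 3, 7]].
M² = P·diag(9, 36, 16)·P⁻¹ = [[9, 0, 0], [0, 156, 280], [0, -60, -104]].
The requested entry is -104.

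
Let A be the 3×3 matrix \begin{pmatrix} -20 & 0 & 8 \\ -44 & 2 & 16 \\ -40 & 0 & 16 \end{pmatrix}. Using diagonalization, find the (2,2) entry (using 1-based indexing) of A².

Characteristic polynomial: s^3 + 2s^2 - 8s = s(s - 2)(s + 4), so the eigenvalues are -4, 0, 2.
s=2: eigenvector (0, 1, 0).
s=-4: eigenvector (1, 2, 2).
s=0: eigenvector (2, 4, 5).
P = [[0, 1, 2], [1, 2, 4], [0, 2, 5]], D = diag(2, -4, 0), P⁻¹ = [[-2, 1, 0], [5, 0, -2], [-2, 0, 1]].
A² = P·diag(4, 16, 0)·P⁻¹ = [[80, 0, -32], [152, 4, -64], [160, 0, -64]].
The requested entry is 4.

4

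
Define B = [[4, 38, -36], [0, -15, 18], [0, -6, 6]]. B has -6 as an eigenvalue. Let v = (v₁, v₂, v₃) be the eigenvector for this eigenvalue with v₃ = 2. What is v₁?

-8

B + 6I = [[10, 38, -36], [0, -9, 18], [0, -6, 12]].
Solving (B + 6I)v = 0 gives the eigenspace spanned by (-8, 4, 2).
With v₃ = 2, v = (-8, 4, 2), so v₁ = -8.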